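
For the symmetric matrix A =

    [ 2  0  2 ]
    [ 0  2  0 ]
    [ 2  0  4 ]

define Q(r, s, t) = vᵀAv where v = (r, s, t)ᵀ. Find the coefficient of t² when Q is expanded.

The coefficient of t² is the diagonal entry A[3,3] = 4.

4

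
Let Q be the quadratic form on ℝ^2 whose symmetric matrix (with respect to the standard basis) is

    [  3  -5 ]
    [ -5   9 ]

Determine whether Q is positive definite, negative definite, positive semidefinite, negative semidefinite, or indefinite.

positive definite

For the 2×2 matrix [[3, -5], [-5, 9]]: det = 3·9 − (-5)² = 2, trace = 12.
det > 0 so both eigenvalues share the sign of the trace; trace = 12 > 0 ⇒ both positive.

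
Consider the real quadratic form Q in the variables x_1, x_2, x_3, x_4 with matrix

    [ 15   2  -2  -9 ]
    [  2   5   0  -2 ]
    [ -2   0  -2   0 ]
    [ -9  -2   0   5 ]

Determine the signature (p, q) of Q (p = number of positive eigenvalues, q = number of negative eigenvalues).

(3, 1)

An LDLᵀ factorisation of A has diagonal entries 15, 71/15, -162/71, 4/81.
That gives 3 positive, 1 negative pivots.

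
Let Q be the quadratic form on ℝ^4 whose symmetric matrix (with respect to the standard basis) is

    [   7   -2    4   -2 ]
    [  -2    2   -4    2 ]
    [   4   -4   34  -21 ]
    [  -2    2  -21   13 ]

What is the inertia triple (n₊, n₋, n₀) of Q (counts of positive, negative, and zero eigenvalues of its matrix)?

(3, 1, 0)

Congruent diagonalization of A (simultaneous row and column reduction) yields pivots 7, 10/7, 26, -3/26.
So there are 3 positive, 1 negative pivots.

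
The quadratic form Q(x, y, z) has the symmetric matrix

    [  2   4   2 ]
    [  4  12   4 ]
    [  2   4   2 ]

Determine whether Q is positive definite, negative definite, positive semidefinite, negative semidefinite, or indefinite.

positive semidefinite

Congruent diagonalization of A (simultaneous row and column reduction) yields pivots 2, 4, 0.
Counting signs: 2 positive, 1 zero.
Hence Q is positive semidefinite.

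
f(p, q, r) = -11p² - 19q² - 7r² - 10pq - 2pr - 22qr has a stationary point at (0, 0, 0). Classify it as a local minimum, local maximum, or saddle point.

local maximum

The Hessian at the origin is H = [[-22, -10, -2], [-10, -38, -22], [-2, -22, -14]].
Congruent diagonalization of H (simultaneous row and column reduction) yields pivots -22, -368/11, -12/23.
Counting signs: 3 negative.
H is negative definite, so the origin is a strict local maximum.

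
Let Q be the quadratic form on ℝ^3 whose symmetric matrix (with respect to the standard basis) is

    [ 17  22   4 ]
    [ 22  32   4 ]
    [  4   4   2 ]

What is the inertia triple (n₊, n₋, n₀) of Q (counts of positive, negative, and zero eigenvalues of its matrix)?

Congruent diagonalization of A (simultaneous row and column reduction) yields pivots 17, 60/17, 2/3.
That gives 3 positive pivots.

(3, 0, 0)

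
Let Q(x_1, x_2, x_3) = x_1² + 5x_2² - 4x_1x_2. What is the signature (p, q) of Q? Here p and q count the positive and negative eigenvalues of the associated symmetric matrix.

The associated matrix is A = [[1, -2, 0], [-2, 5, 0], [0, 0, 0]].
Symmetric row and column elimination reduces A to a congruent diagonal form with pivots 1, 1, 0.
So there are 2 positive, 1 zero pivots.

(2, 0)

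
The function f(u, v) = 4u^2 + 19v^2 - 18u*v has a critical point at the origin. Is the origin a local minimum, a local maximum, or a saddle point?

The Hessian at the origin is H = [[8, -18], [-18, 38]].
det H = 8·38 − (-18)² = -20 < 0, so H is indefinite.
Therefore the origin is a saddle point.

saddle point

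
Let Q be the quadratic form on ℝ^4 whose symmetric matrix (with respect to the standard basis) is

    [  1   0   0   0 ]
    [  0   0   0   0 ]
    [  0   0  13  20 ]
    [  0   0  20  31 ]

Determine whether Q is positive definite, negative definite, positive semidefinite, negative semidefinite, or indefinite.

positive semidefinite

Applying the same elementary operations to the rows and columns of A produces a congruent diagonal matrix with entries 1, 0, 13, 3/13.
So there are 3 positive, 1 zero pivots.
Hence Q is positive semidefinite.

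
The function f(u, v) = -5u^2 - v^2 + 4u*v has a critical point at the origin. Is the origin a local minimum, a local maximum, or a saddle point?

The Hessian at the origin is H = [[-10, 4], [4, -2]].
det H = -10·-2 − (4)² = 4 > 0 and H[1,1] = -10 < 0, so H is negative definite.
Therefore the origin is a local maximum.

local maximum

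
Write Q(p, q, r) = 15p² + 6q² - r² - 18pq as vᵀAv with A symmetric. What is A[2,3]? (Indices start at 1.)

0

The coefficient of q·r in Q is 0. For a symmetric A this equals A[2,3] + A[3,2] = 2·A[2,3].
So A[2,3] = 0/2 = 0.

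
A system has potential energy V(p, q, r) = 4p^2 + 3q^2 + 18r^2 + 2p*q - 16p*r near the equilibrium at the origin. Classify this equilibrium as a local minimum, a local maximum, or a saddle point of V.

local minimum

The Hessian at the origin is H = [[8, 2, -16], [2, 6, 0], [-16, 0, 36]].
Applying the same elementary operations to the rows and columns of H produces a congruent diagonal matrix with entries 8, 11/2, 12/11.
So there are 3 positive pivots.
H is positive definite, so the origin is a strict local minimum.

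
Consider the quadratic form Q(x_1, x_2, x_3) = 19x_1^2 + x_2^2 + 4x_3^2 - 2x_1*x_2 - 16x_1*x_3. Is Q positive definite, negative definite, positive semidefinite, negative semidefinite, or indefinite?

positive definite

The symmetric matrix of Q is A = [[19, -1, -8], [-1, 1, 0], [-8, 0, 4]].
Leading principal minors: Δ_1 = 19, Δ_2 = 18, Δ_3 = 8.
All leading principal minors are positive, so by Sylvester's criterion Q is positive definite.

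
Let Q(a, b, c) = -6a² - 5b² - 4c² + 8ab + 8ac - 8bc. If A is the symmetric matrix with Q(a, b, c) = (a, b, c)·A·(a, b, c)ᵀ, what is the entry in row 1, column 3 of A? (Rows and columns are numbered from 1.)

4

The coefficient of a·c in Q is 8. For a symmetric A this equals A[1,3] + A[3,1] = 2·A[1,3].
So A[1,3] = 8/2 = 4.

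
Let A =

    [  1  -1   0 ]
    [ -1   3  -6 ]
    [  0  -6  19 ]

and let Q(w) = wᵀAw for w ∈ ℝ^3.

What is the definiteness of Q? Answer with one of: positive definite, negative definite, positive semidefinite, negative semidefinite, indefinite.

positive definite

Symmetric row and column elimination reduces A to a congruent diagonal form with pivots 1, 2, 1.
So there are 3 positive pivots.
Hence Q is positive definite.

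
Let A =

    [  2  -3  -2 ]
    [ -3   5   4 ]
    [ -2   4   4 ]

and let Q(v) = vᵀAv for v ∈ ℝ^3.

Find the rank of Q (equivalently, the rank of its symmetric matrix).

Symmetric row and column elimination reduces A to a congruent diagonal form with pivots 2, 1/2, 0.
Counting signs: 2 positive, 1 zero.
The rank is the number of nonzero pivots: 2.

2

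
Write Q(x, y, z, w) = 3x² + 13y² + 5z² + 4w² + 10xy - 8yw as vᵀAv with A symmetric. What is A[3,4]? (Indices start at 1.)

0

The coefficient of z·w in Q is 0. For a symmetric A this equals A[3,4] + A[4,3] = 2·A[3,4].
So A[3,4] = 0/2 = 0.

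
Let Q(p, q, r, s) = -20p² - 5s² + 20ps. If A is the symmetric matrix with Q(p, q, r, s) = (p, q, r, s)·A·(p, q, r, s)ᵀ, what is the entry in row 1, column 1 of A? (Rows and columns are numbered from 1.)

-20

The coefficient of p² in Q is -20, and that is exactly A[1,1].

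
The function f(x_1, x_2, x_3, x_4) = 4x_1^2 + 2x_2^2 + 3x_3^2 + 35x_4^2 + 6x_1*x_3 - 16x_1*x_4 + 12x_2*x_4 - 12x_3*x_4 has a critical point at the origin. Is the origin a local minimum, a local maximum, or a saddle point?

local minimum

The Hessian at the origin is H = [[8, 0, 6, -16], [0, 4, 0, 12], [6, 0, 6, -12], [-16, 12, -12, 70]].
Row-reducing H symmetrically gives the diagonal entries 8, 4, 3/2, 2.
That gives 4 positive pivots.
H is positive definite, so the origin is a strict local minimum.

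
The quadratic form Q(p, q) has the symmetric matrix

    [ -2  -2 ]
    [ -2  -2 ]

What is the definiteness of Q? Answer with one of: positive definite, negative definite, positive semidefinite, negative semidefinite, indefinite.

negative semidefinite

Applying the same elementary operations to the rows and columns of A produces a congruent diagonal matrix with entries -2, 0.
Counting signs: 1 negative, 1 zero.
Hence Q is negative semidefinite.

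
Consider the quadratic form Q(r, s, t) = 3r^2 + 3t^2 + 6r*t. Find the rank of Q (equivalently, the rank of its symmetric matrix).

1

Write A = [[3, 0, 3], [0, 0, 0], [3, 0, 3]].
Congruent diagonalization of A (simultaneous row and column reduction) yields pivots 3, 0, 0.
Counting signs: 1 positive, 2 zero.
The rank is the number of nonzero pivots: 1.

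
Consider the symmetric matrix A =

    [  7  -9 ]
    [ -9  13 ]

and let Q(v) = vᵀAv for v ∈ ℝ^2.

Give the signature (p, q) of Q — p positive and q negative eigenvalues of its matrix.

(2, 0)

Applying the same elementary operations to the rows and columns of A produces a congruent diagonal matrix with entries 7, 10/7.
That gives 2 positive pivots.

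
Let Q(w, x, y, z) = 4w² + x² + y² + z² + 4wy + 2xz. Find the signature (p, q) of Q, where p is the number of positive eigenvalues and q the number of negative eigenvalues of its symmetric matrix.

(2, 0)

The associated matrix is A = [[4, 0, 2, 0], [0, 1, 0, 1], [2, 0, 1, 0], [0, 1, 0, 1]].
Applying the same elementary operations to the rows and columns of A produces a congruent diagonal matrix with entries 4, 1, 0, 0.
That gives 2 positive, 2 zero pivots.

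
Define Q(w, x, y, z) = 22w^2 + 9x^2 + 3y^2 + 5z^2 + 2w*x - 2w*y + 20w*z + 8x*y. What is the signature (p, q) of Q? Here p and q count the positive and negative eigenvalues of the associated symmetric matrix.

(4, 0)

The symmetric matrix is A = [[22, 1, -1, 10], [1, 9, 4, 0], [-1, 4, 3, 0], [10, 0, 0, 5]].
An LDLᵀ factorisation of A has diagonal entries 22, 197/22, 222/197, 5/111.
That gives 4 positive pivots.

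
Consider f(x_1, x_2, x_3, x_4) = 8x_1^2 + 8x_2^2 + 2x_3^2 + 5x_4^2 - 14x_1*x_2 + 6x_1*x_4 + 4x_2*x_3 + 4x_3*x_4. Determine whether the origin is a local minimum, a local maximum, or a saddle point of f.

saddle point

The Hessian at the origin is H = [[16, -14, 0, 6], [-14, 16, 4, 0], [0, 4, 4, 4], [6, 0, 4, 10]].
Congruent diagonalization of H (simultaneous row and column reduction) yields pivots 16, 15/4, -4/15, 10.
So there are 3 positive, 1 negative pivots.
H is indefinite, so the origin is a saddle point.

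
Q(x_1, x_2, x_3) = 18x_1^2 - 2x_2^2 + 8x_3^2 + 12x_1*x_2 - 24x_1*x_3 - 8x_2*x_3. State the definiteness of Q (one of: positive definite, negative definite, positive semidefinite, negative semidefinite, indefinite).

Write A = [[18, 6, -12], [6, -2, -4], [-12, -4, 8]].
Row-reducing A symmetrically gives the diagonal entries 18, -4, 0.
So there are 1 positive, 1 negative, 1 zero pivots.
Hence Q is indefinite.

indefinite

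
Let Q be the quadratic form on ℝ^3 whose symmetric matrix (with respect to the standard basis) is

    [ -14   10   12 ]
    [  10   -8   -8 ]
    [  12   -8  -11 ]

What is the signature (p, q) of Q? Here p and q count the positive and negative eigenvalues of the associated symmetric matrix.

(0, 3)

Symmetric row and column elimination reduces A to a congruent diagonal form with pivots -14, -6/7, -1/3.
Counting signs: 3 negative.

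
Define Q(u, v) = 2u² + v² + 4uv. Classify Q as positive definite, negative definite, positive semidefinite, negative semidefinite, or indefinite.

indefinite

The symmetric matrix is A = [[2, 2], [2, 1]].
Congruent diagonalization of A (simultaneous row and column reduction) yields pivots 2, -1.
That gives 1 positive, 1 negative pivots.
Hence Q is indefinite.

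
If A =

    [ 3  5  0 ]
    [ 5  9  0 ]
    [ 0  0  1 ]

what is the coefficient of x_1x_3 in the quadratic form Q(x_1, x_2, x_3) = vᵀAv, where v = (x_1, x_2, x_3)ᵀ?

The coefficient of x_1x_3 is A[1,3] + A[3,1] = 2·0 = 0.

0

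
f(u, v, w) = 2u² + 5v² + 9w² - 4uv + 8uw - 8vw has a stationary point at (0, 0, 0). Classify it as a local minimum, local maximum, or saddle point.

The Hessian at the origin is H = [[4, -4, 8], [-4, 10, -8], [8, -8, 18]].
Congruent diagonalization of H (simultaneous row and column reduction) yields pivots 4, 6, 2.
So there are 3 positive pivots.
H is positive definite, so the origin is a strict local minimum.

local minimum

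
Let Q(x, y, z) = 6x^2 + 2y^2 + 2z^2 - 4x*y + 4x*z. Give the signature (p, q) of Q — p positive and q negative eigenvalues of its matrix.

The symmetric matrix is A = [[6, -2, 2], [-2, 2, 0], [2, 0, 2]].
An LDLᵀ factorisation of A has diagonal entries 6, 4/3, 1.
That gives 3 positive pivots.

(3, 0)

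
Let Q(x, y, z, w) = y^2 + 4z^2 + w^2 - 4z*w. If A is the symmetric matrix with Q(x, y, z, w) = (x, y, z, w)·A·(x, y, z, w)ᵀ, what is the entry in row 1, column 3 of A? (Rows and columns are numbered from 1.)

The coefficient of x·z in Q is 0. For a symmetric A this equals A[1,3] + A[3,1] = 2·A[1,3].
So A[1,3] = 0/2 = 0.

0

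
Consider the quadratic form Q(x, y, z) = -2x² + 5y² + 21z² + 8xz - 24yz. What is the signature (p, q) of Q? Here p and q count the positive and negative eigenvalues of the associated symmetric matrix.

The associated matrix is A = [[-2, 0, 4], [0, 5, -12], [4, -12, 21]].
Symmetric row and column elimination reduces A to a congruent diagonal form with pivots -2, 5, 1/5.
Counting signs: 2 positive, 1 negative.

(2, 1)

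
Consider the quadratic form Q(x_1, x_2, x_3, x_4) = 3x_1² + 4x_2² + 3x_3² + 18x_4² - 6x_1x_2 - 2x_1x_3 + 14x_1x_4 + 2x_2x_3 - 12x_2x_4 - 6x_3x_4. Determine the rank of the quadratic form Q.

The associated matrix is A = [[3, -3, -1, 7], [-3, 4, 1, -6], [-1, 1, 3, -3], [7, -6, -3, 18]].
Applying the same elementary operations to the rows and columns of A produces a congruent diagonal matrix with entries 3, 1, 8/3, 1/2.
That gives 4 positive pivots.
The rank is the number of nonzero pivots: 4.

4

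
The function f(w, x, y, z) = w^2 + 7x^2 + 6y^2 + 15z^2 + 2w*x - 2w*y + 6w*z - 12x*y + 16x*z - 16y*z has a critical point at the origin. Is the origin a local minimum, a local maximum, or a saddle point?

The Hessian at the origin is H = [[2, 2, -2, 6], [2, 14, -12, 16], [-2, -12, 12, -16], [6, 16, -16, 30]].
An LDLᵀ factorisation of H has diagonal entries 2, 12, 5/3, 2.
Counting signs: 4 positive.
H is positive definite, so the origin is a strict local minimum.

local minimum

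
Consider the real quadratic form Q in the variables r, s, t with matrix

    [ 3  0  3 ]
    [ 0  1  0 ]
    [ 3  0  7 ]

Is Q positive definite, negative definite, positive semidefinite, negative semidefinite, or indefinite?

Leading principal minors: Δ_1 = 3, Δ_2 = 3, Δ_3 = 12.
All leading principal minors are positive, so by Sylvester's criterion Q is positive definite.

positive definite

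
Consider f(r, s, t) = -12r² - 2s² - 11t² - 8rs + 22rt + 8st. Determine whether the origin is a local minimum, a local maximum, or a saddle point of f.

The Hessian at the origin is H = [[-24, -8, 22], [-8, -4, 8], [22, 8, -22]].
Applying the same elementary operations to the rows and columns of H produces a congruent diagonal matrix with entries -24, -4/3, -3/2.
That gives 3 negative pivots.
H is negative definite, so the origin is a strict local maximum.

local maximum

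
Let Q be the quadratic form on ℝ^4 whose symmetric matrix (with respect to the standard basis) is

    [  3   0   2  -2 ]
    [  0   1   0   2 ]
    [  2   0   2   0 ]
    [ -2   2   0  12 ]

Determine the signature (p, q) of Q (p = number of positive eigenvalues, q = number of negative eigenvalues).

(4, 0)

Symmetric row and column elimination reduces A to a congruent diagonal form with pivots 3, 1, 2/3, 4.
So there are 4 positive pivots.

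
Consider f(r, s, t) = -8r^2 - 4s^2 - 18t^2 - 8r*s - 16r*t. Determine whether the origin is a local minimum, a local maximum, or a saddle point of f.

local maximum

The Hessian at the origin is H = [[-16, -8, -16], [-8, -8, 0], [-16, 0, -36]].
Applying the same elementary operations to the rows and columns of H produces a congruent diagonal matrix with entries -16, -4, -4.
Counting signs: 3 negative.
H is negative definite, so the origin is a strict local maximum.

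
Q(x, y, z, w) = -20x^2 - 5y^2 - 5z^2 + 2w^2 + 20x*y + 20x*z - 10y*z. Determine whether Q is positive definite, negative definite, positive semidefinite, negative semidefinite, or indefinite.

indefinite

Write A = [[-20, 10, 10, 0], [10, -5, -5, 0], [10, -5, -5, 0], [0, 0, 0, 2]].
Applying the same elementary operations to the rows and columns of A produces a congruent diagonal matrix with entries -20, 0, 0, 2.
Counting signs: 1 positive, 1 negative, 2 zero.
Hence Q is indefinite.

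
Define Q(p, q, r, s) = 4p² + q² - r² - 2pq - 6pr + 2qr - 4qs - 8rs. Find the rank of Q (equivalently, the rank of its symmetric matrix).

4

Write A = [[4, -1, -3, 0], [-1, 1, 1, -2], [-3, 1, -1, -4], [0, -2, -4, 0]].
Applying the same elementary operations to the rows and columns of A produces a congruent diagonal matrix with entries 4, 3/4, -10/3, -2.
Counting signs: 2 positive, 2 negative.
The rank is the number of nonzero pivots: 4.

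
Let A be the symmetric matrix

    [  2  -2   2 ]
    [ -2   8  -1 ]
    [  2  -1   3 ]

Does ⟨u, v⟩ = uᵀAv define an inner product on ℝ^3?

yes

Leading principal minors: Δ_1 = 2, Δ_2 = 12, Δ_3 = 10.
All leading principal minors are positive, so by Sylvester's criterion Q is positive definite.
⟨·,·⟩ is an inner product exactly when A is positive definite.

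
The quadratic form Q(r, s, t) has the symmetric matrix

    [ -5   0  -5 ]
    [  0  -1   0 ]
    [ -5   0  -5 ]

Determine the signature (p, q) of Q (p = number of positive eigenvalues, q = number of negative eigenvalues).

Row-reducing A symmetrically gives the diagonal entries -5, -1, 0.
So there are 2 negative, 1 zero pivots.

(0, 2)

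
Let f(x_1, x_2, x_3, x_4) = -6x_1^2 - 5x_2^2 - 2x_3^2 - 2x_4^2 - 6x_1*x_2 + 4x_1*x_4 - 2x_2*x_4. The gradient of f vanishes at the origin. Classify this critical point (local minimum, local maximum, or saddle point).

The Hessian at the origin is H = [[-12, -6, 0, 4], [-6, -10, 0, -2], [0, 0, -4, 0], [4, -2, 0, -4]].
Row-reducing H symmetrically gives the diagonal entries -12, -7, -4, -8/21.
So there are 4 negative pivots.
H is negative definite, so the origin is a strict local maximum.

local maximum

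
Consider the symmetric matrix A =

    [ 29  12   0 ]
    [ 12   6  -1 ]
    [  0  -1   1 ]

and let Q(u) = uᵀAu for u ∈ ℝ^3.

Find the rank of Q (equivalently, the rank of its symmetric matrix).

Applying the same elementary operations to the rows and columns of A produces a congruent diagonal matrix with entries 29, 30/29, 1/30.
Counting signs: 3 positive.
The rank is the number of nonzero pivots: 3.

3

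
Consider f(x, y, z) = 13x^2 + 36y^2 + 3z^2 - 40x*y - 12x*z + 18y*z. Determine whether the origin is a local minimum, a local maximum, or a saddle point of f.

local minimum

The Hessian at the origin is H = [[26, -40, -12], [-40, 72, 18], [-12, 18, 6]].
An LDLᵀ factorisation of H has diagonal entries 26, 136/13, 15/34.
Counting signs: 3 positive.
H is positive definite, so the origin is a strict local minimum.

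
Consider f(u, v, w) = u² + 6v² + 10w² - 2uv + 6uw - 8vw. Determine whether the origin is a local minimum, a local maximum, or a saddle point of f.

local minimum

The Hessian at the origin is H = [[2, -2, 6], [-2, 12, -8], [6, -8, 20]].
Row-reducing H symmetrically gives the diagonal entries 2, 10, 8/5.
Counting signs: 3 positive.
H is positive definite, so the origin is a strict local minimum.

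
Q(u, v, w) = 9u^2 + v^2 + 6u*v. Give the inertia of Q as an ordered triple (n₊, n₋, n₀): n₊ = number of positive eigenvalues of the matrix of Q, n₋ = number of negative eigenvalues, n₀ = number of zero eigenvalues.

(1, 0, 2)

The symmetric matrix is A = [[9, 3, 0], [3, 1, 0], [0, 0, 0]].
Row-reducing A symmetrically gives the diagonal entries 9, 0, 0.
So there are 1 positive, 2 zero pivots.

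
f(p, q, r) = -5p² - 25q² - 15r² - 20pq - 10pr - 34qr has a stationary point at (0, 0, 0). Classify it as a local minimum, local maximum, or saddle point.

local maximum

The Hessian at the origin is H = [[-10, -20, -10], [-20, -50, -34], [-10, -34, -30]].
An LDLᵀ factorisation of H has diagonal entries -10, -10, -2/5.
Counting signs: 3 negative.
H is negative definite, so the origin is a strict local maximum.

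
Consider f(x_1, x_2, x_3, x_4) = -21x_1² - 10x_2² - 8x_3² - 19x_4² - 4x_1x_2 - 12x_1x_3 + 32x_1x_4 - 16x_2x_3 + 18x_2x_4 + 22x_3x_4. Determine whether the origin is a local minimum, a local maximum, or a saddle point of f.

The Hessian at the origin is H = [[-42, -4, -12, 32], [-4, -20, -16, 18], [-12, -16, -16, 22], [32, 18, 22, -38]].
Symmetric row and column elimination reduces H to a congruent diagonal form with pivots -42, -412/21, -136/103, -15/34.
That gives 4 negative pivots.
H is negative definite, so the origin is a strict local maximum.

local maximum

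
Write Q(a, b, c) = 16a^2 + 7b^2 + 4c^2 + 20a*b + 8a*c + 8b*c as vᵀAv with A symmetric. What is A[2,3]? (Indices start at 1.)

The coefficient of b·c in Q is 8. For a symmetric A this equals A[2,3] + A[3,2] = 2·A[2,3].
So A[2,3] = 8/2 = 4.

4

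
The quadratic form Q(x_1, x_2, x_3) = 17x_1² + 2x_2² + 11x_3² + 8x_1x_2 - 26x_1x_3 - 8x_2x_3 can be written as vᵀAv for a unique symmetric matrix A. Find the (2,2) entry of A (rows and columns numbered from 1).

The coefficient of x_2² in Q is 2, and that is exactly A[2,2].

2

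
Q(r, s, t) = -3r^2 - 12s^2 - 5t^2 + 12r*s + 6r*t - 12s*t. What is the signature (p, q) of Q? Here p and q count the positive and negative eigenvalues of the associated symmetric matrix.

Write A = [[-3, 6, 3], [6, -12, -6], [3, -6, -5]].
Applying the same elementary operations to the rows and columns of A produces a congruent diagonal matrix with entries -3, 0, -2.
So there are 2 negative, 1 zero pivots.

(0, 2)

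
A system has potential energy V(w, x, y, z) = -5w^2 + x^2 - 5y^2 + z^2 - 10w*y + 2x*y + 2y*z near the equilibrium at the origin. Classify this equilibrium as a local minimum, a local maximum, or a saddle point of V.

saddle point

The Hessian at the origin is H = [[-10, 0, -10, 0], [0, 2, 2, 0], [-10, 2, -10, 2], [0, 0, 2, 2]].
Applying the same elementary operations to the rows and columns of H produces a congruent diagonal matrix with entries -10, 2, -2, 4.
Counting signs: 2 positive, 2 negative.
H is indefinite, so the origin is a saddle point.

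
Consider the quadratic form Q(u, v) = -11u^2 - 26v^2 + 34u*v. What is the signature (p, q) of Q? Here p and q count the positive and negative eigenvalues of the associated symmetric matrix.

The symmetric matrix is A = [[-11, 17], [17, -26]].
Applying the same elementary operations to the rows and columns of A produces a congruent diagonal matrix with entries -11, 3/11.
Counting signs: 1 positive, 1 negative.

(1, 1)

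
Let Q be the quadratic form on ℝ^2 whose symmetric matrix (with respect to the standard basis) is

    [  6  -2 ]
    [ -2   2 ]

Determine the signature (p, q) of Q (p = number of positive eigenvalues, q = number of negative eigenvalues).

(2, 0)

Applying the same elementary operations to the rows and columns of A produces a congruent diagonal matrix with entries 6, 4/3.
That gives 2 positive pivots.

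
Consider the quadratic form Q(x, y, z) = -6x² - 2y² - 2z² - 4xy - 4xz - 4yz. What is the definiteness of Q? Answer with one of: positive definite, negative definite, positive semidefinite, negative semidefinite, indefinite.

negative semidefinite

Write A = [[-6, -2, -2], [-2, -2, -2], [-2, -2, -2]].
Applying the same elementary operations to the rows and columns of A produces a congruent diagonal matrix with entries -6, -4/3, 0.
That gives 2 negative, 1 zero pivots.
Hence Q is negative semidefinite.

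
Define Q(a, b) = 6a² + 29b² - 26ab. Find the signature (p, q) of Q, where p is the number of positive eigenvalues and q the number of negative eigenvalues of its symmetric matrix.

The symmetric matrix is A = [[6, -13], [-13, 29]].
Symmetric row and column elimination reduces A to a congruent diagonal form with pivots 6, 5/6.
So there are 2 positive pivots.

(2, 0)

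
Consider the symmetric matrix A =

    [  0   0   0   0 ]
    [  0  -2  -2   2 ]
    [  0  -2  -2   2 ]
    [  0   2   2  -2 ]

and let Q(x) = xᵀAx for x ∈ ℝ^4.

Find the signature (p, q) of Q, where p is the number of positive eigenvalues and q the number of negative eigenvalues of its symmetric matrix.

Row-reducing A symmetrically gives the diagonal entries 0, -2, 0, 0.
Counting signs: 1 negative, 3 zero.

(0, 1)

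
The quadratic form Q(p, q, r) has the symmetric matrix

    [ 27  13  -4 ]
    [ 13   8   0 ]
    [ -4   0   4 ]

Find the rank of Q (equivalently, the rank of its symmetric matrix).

Row-reducing A symmetrically gives the diagonal entries 27, 47/27, 60/47.
That gives 3 positive pivots.
The rank is the number of nonzero pivots: 3.

3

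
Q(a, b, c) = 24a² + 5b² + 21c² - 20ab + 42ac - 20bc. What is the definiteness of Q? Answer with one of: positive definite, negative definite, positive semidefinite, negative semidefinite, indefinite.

positive definite

The symmetric matrix of Q is A = [[24, -10, 21], [-10, 5, -10], [21, -10, 21]].
Leading principal minors: Δ_1 = 24, Δ_2 = 20, Δ_3 = 15.
All leading principal minors are positive, so by Sylvester's criterion Q is positive definite.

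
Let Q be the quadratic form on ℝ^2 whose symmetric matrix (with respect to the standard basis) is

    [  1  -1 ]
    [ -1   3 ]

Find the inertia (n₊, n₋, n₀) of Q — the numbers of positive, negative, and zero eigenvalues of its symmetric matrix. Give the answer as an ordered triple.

Congruent diagonalization of A (simultaneous row and column reduction) yields pivots 1, 2.
So there are 2 positive pivots.

(2, 0, 0)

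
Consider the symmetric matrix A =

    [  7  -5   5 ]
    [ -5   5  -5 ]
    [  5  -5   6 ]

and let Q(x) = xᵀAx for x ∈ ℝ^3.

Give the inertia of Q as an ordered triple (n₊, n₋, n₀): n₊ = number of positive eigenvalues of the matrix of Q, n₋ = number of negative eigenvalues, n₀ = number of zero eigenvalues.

Applying the same elementary operations to the rows and columns of A produces a congruent diagonal matrix with entries 7, 10/7, 1.
So there are 3 positive pivots.

(3, 0, 0)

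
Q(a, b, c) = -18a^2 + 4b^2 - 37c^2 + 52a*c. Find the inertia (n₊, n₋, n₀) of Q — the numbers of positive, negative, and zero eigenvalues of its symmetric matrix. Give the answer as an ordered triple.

(2, 1, 0)

The associated matrix is A = [[-18, 0, 26], [0, 4, 0], [26, 0, -37]].
Row-reducing A symmetrically gives the diagonal entries -18, 4, 5/9.
So there are 2 positive, 1 negative pivots.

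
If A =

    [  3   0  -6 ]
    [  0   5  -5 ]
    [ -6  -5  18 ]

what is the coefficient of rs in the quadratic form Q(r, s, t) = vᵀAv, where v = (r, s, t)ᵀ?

The coefficient of rs is A[1,2] + A[2,1] = 2·0 = 0.

0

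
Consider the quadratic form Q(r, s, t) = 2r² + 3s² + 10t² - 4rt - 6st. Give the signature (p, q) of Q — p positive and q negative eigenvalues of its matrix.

The symmetric matrix is A = [[2, 0, -2], [0, 3, -3], [-2, -3, 10]].
An LDLᵀ factorisation of A has diagonal entries 2, 3, 5.
Counting signs: 3 positive.

(3, 0)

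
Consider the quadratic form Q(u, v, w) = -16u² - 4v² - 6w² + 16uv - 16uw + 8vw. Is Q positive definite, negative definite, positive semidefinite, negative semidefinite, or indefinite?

negative semidefinite

The symmetric matrix is A = [[-16, 8, -8], [8, -4, 4], [-8, 4, -6]].
Applying the same elementary operations to the rows and columns of A produces a congruent diagonal matrix with entries -16, 0, -2.
So there are 2 negative, 1 zero pivots.
Hence Q is negative semidefinite.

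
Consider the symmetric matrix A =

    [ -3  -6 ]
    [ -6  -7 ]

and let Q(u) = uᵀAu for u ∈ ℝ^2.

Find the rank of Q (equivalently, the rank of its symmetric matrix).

Congruent diagonalization of A (simultaneous row and column reduction) yields pivots -3, 5.
Counting signs: 1 positive, 1 negative.
The rank is the number of nonzero pivots: 2.

2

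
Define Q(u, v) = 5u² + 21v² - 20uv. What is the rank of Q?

The symmetric matrix is A = [[5, -10], [-10, 21]].
Congruent diagonalization of A (simultaneous row and column reduction) yields pivots 5, 1.
That gives 2 positive pivots.
The rank is the number of nonzero pivots: 2.

2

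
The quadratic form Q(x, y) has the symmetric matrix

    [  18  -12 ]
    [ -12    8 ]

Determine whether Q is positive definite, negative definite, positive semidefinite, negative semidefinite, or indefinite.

positive semidefinite

Row-reducing A symmetrically gives the diagonal entries 18, 0.
That gives 1 positive, 1 zero pivots.
Hence Q is positive semidefinite.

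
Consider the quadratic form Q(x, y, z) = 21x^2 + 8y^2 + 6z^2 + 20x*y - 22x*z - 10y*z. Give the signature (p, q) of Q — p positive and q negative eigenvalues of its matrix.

The symmetric matrix is A = [[21, 10, -11], [10, 8, -5], [-11, -5, 6]].
Applying the same elementary operations to the rows and columns of A produces a congruent diagonal matrix with entries 21, 68/21, 15/68.
That gives 3 positive pivots.

(3, 0)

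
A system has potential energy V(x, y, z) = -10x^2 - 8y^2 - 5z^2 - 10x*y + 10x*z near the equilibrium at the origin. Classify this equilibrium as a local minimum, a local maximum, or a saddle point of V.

local maximum

The Hessian at the origin is H = [[-20, -10, 10], [-10, -16, 0], [10, 0, -10]].
Applying the same elementary operations to the rows and columns of H produces a congruent diagonal matrix with entries -20, -11, -30/11.
That gives 3 negative pivots.
H is negative definite, so the origin is a strict local maximum.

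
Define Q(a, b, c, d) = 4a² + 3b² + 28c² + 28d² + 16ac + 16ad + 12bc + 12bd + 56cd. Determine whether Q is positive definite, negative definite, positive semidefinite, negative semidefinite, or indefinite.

positive semidefinite

The associated matrix is A = [[4, 0, 8, 8], [0, 3, 6, 6], [8, 6, 28, 28], [8, 6, 28, 28]].
Row-reducing A symmetrically gives the diagonal entries 4, 3, 0, 0.
That gives 2 positive, 2 zero pivots.
Hence Q is positive semidefinite.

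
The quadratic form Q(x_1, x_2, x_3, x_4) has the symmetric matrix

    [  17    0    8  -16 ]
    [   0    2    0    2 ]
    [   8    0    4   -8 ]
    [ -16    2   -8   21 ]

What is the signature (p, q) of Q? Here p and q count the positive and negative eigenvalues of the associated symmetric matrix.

(4, 0)

Applying the same elementary operations to the rows and columns of A produces a congruent diagonal matrix with entries 17, 2, 4/17, 3.
So there are 4 positive pivots.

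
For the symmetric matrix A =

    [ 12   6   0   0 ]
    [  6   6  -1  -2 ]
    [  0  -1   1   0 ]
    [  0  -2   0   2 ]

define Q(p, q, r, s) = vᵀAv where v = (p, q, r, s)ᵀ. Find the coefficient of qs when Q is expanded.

-4

The coefficient of qs is A[2,4] + A[4,2] = 2·(-2) = -4.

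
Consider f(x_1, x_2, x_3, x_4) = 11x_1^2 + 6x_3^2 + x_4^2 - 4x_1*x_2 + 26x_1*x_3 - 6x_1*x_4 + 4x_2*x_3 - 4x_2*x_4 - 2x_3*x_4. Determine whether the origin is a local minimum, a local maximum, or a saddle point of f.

saddle point

The Hessian at the origin is H = [[22, -4, 26, -6], [-4, 0, 4, -4], [26, 4, 12, -2], [-6, -4, -2, 2]].
Applying the same elementary operations to the rows and columns of H produces a congruent diagonal matrix with entries 22, -8/11, 86, -20/43.
Counting signs: 2 positive, 2 negative.
H is indefinite, so the origin is a saddle point.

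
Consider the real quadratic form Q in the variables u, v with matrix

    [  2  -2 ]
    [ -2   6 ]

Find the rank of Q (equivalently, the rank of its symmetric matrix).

2

An LDLᵀ factorisation of A has diagonal entries 2, 4.
That gives 2 positive pivots.
The rank is the number of nonzero pivots: 2.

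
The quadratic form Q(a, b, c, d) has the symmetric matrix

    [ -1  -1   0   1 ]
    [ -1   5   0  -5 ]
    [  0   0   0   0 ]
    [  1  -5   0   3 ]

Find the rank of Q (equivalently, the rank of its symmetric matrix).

3

Congruent diagonalization of A (simultaneous row and column reduction) yields pivots -1, 6, 0, -2.
Counting signs: 1 positive, 2 negative, 1 zero.
The rank is the number of nonzero pivots: 3.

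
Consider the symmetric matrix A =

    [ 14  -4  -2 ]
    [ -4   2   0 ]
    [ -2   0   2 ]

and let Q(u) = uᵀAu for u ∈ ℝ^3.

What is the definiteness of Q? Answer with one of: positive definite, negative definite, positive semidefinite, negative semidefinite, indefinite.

positive definite

An LDLᵀ factorisation of A has diagonal entries 14, 6/7, 4/3.
So there are 3 positive pivots.
Hence Q is positive definite.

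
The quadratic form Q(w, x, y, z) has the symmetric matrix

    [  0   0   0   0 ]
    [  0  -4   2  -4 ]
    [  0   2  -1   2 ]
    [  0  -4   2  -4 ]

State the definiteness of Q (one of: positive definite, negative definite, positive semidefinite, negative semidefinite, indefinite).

Row-reducing A symmetrically gives the diagonal entries 0, -4, 0, 0.
That gives 1 negative, 3 zero pivots.
Hence Q is negative semidefinite.

negative semidefinite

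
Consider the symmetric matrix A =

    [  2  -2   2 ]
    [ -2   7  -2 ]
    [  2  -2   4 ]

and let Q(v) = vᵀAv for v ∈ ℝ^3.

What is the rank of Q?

Applying the same elementary operations to the rows and columns of A produces a congruent diagonal matrix with entries 2, 5, 2.
Counting signs: 3 positive.
The rank is the number of nonzero pivots: 3.

3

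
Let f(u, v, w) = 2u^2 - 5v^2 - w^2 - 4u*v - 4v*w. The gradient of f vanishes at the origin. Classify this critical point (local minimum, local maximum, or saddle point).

saddle point

The Hessian at the origin is H = [[4, -4, 0], [-4, -10, -4], [0, -4, -2]].
Congruent diagonalization of H (simultaneous row and column reduction) yields pivots 4, -14, -6/7.
That gives 1 positive, 2 negative pivots.
H is indefinite, so the origin is a saddle point.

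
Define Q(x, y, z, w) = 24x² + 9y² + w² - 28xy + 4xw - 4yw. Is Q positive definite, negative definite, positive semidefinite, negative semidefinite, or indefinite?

The symmetric matrix is A = [[24, -14, 0, 2], [-14, 9, 0, -2], [0, 0, 0, 0], [2, -2, 0, 1]].
Congruent diagonalization of A (simultaneous row and column reduction) yields pivots 24, 5/6, 0, 0.
Counting signs: 2 positive, 2 zero.
Hence Q is positive semidefinite.

positive semidefinite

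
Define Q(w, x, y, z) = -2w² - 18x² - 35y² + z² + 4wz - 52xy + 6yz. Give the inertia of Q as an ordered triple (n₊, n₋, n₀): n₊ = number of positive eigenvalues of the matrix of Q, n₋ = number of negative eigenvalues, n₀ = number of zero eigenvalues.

Write A = [[-2, 0, 0, 2], [0, -18, -26, 0], [0, -26, -35, 3], [2, 0, 3, 1]].
Applying the same elementary operations to the rows and columns of A produces a congruent diagonal matrix with entries -2, -18, 23/9, -12/23.
So there are 1 positive, 3 negative pivots.

(1, 3, 0)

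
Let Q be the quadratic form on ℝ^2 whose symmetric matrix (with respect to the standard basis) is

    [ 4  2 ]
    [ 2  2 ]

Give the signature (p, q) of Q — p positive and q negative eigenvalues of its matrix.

Applying the same elementary operations to the rows and columns of A produces a congruent diagonal matrix with entries 4, 1.
That gives 2 positive pivots.

(2, 0)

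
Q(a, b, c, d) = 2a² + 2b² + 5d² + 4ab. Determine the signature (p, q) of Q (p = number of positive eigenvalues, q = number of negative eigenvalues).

Write A = [[2, 2, 0, 0], [2, 2, 0, 0], [0, 0, 0, 0], [0, 0, 0, 5]].
Applying the same elementary operations to the rows and columns of A produces a congruent diagonal matrix with entries 2, 0, 0, 5.
So there are 2 positive, 2 zero pivots.

(2, 0)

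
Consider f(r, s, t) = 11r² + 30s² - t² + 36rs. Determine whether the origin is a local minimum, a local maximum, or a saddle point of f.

The Hessian at the origin is H = [[22, 36, 0], [36, 60, 0], [0, 0, -2]].
Row-reducing H symmetrically gives the diagonal entries 22, 12/11, -2.
Counting signs: 2 positive, 1 negative.
H is indefinite, so the origin is a saddle point.

saddle point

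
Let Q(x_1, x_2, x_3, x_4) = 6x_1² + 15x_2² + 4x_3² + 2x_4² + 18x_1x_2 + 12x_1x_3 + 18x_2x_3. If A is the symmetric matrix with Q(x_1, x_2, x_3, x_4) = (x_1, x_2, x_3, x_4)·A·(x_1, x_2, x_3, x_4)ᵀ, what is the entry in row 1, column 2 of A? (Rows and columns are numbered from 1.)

The coefficient of x_1·x_2 in Q is 18. For a symmetric A this equals A[1,2] + A[2,1] = 2·A[1,2].
So A[1,2] = 18/2 = 9.

9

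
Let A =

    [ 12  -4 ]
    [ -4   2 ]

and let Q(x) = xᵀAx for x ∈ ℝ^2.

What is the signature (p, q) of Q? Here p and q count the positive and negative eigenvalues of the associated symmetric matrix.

(2, 0)

Applying the same elementary operations to the rows and columns of A produces a congruent diagonal matrix with entries 12, 2/3.
So there are 2 positive pivots.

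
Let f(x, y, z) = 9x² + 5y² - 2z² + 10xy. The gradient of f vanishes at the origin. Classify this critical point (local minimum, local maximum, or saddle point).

The Hessian at the origin is H = [[18, 10, 0], [10, 10, 0], [0, 0, -4]].
Applying the same elementary operations to the rows and columns of H produces a congruent diagonal matrix with entries 18, 40/9, -4.
That gives 2 positive, 1 negative pivots.
H is indefinite, so the origin is a saddle point.

saddle point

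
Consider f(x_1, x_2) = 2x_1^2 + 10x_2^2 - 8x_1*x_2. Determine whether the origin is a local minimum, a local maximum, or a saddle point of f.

local minimum

The Hessian at the origin is H = [[4, -8], [-8, 20]].
det H = 4·20 − (-8)² = 16 > 0 and H[1,1] = 4 > 0, so H is positive definite.
Therefore the origin is a local minimum.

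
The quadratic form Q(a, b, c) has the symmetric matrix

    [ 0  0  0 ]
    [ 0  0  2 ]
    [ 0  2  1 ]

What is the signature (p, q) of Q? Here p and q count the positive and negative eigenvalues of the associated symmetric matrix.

By Sylvester's law of inertia any congruent diagonalization of A has 1 positive, 1 negative and 1 zero entries.

(1, 1)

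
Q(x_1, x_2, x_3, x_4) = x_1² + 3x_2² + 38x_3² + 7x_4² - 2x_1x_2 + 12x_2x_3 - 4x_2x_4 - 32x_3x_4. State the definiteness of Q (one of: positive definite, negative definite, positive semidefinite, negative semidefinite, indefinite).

Write A = [[1, -1, 0, 0], [-1, 3, 6, -2], [0, 6, 38, -16], [0, -2, -16, 7]].
Row-reducing A symmetrically gives the diagonal entries 1, 2, 20, 0.
That gives 3 positive, 1 zero pivots.
Hence Q is positive semidefinite.

positive semidefinite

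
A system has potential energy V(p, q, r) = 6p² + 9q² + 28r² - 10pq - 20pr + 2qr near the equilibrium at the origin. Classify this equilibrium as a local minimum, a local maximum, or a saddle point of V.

The Hessian at the origin is H = [[12, -10, -20], [-10, 18, 2], [-20, 2, 56]].
Applying the same elementary operations to the rows and columns of H produces a congruent diagonal matrix with entries 12, 29/3, 12/29.
So there are 3 positive pivots.
H is positive definite, so the origin is a strict local minimum.

local minimum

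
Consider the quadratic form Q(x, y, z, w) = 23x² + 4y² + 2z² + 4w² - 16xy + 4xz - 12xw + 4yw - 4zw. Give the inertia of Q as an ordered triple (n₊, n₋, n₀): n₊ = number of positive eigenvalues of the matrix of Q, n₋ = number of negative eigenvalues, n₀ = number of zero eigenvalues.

(4, 0, 0)

Write A = [[23, -8, 2, -6], [-8, 4, 0, 2], [2, 0, 2, -2], [-6, 2, -2, 4]].
Row-reducing A symmetrically gives the diagonal entries 23, 28/23, 10/7, 1.
So there are 4 positive pivots.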